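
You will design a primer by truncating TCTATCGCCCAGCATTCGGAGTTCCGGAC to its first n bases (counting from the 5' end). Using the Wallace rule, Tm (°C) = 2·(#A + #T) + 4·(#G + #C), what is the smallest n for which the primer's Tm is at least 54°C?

n = 18

First 17 bases: TCTATCGCCCAGCATTC → Tm = 52°C (< 54°C)
First 18 bases: TCTATCGCCCAGCATTCG → Tm = 56°C (≥ 54°C)
Each additional base adds 2°C (A/T) or 4°C (G/C), so Tm is non-decreasing in n; n = 18 is the first length to reach 54°C.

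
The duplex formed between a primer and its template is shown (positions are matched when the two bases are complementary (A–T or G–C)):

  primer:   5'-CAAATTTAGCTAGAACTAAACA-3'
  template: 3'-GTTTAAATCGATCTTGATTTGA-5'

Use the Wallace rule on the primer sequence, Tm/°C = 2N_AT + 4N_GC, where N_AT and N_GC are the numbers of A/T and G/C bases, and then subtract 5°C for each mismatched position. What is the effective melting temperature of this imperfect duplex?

Primer base counts: A=11, T=5, G=2, C=4 → A+T=16, G+C=6
Perfect-match Tm = 2(16) + 4(6) = 32 + 24 = 56°C
Mismatches (positions where the bases are not complementary): 1 (at position 22)
Effective Tm = 56 − 1×5 = 56 − 5 = 51°C

51°C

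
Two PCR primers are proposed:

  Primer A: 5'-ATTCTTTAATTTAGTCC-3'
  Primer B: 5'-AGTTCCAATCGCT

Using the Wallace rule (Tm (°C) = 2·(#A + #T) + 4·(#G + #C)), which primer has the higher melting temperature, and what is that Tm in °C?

Primer A: A+T=13, G+C=4 → Tm = 2(13)+4(4) = 42°C
Primer B: A+T=7, G+C=6 → Tm = 2(7)+4(6) = 38°C
42°C vs 38°C → primer A is higher.

Primer A, 42°C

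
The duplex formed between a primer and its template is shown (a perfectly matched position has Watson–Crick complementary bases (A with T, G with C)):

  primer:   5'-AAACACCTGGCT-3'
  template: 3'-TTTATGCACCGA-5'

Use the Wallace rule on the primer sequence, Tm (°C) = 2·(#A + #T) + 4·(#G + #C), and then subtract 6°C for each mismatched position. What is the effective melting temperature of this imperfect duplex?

24°C

Primer base counts: A=4, T=2, G=2, C=4 → A+T=6, G+C=6
Perfect-match Tm = 2(6) + 4(6) = 12 + 24 = 36°C
Mismatches (positions where the bases are not complementary): 2 (at positions 4, 7)
Effective Tm = 36 − 2×6 = 36 − 12 = 24°C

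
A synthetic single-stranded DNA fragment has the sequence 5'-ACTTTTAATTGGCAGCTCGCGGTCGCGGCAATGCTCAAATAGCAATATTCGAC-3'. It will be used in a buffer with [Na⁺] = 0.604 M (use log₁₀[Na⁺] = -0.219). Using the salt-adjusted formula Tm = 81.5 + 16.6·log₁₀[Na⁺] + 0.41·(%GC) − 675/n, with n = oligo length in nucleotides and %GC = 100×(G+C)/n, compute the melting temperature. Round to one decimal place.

84.5°C

Length n = 53. Base counts: G=12, T=14, C=13, A=14
G+C = 25, so %GC = 25/53 × 100 = 47.17%
Salt term: 16.6 × (-0.219) = -3.635
GC term: 0.41 × 47.17 = 19.34; length term: −675/53 = −12.736
Tm = 81.5 + (-3.635) + 19.34 − 12.736 = 84.469 → 84.5°C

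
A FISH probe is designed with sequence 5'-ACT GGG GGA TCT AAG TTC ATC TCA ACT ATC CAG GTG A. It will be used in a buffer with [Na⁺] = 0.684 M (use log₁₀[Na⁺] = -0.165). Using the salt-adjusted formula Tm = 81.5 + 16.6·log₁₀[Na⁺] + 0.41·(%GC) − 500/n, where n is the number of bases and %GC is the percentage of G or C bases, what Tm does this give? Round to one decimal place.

Length n = 37. Counting bases: A=10, G=9, C=8, T=10
G+C = 17, so %GC = 17/37 × 100 = 45.946%
Salt term: 16.6 × (-0.165) = -2.739
GC term: 0.41 × 45.946 = 18.838; length term: −500/37 = −13.514
Tm = 81.5 + (-2.739) + 18.838 − 13.514 = 84.085 → 84.1°C

84.1°C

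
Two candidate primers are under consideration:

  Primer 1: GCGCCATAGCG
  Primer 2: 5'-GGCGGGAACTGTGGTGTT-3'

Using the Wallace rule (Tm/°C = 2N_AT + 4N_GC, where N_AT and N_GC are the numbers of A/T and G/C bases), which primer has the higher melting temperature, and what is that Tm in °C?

Primer 1: A+T=3, G+C=8 → Tm = 2(3)+4(8) = 38°C
Primer 2: A+T=7, G+C=11 → Tm = 2(7)+4(11) = 58°C
38°C vs 58°C → primer 2 is higher.

Primer 2, 58°C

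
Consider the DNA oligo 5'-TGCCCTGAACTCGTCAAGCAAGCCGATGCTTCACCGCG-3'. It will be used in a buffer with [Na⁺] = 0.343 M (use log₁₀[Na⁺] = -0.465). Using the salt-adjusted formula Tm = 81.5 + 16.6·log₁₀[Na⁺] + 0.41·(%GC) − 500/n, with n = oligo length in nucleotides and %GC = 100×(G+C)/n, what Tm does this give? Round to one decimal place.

Length n = 38. Base counts: T=7, G=9, A=8, C=14
G+C = 23, so %GC = 23/38 × 100 = 60.526%
Salt term: 16.6 × (-0.465) = -7.719
GC term: 0.41 × 60.526 = 24.816; length term: −500/38 = −13.158
Tm = 81.5 + (-7.719) + 24.816 − 13.158 = 85.439 → 85.4°C

85.4°C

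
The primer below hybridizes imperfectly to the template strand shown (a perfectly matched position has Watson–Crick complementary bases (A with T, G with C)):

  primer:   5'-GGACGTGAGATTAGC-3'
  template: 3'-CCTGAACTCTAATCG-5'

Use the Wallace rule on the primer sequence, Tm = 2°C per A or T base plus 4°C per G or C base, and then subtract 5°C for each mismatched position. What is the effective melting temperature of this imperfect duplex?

41°C

Primer base counts: A=4, T=3, G=6, C=2 → A+T=7, G+C=8
Perfect-match Tm = 2(7) + 4(8) = 14 + 32 = 46°C
Mismatches (positions where the bases are not complementary): 1 (at position 5)
Effective Tm = 46 − 1×5 = 46 − 5 = 41°C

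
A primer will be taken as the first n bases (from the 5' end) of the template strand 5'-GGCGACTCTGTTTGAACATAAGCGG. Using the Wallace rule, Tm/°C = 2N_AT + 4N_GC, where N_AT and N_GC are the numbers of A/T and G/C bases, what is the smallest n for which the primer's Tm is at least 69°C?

First 23 bases: GGCGACTCTGTTTGAACATAAGC → Tm = 68°C (< 69°C)
First 24 bases: GGCGACTCTGTTTGAACATAAGCG → Tm = 72°C (≥ 69°C)
Each additional base adds 2°C (A/T) or 4°C (G/C), so Tm is non-decreasing in n; n = 24 is the first length to reach 69°C.

n = 24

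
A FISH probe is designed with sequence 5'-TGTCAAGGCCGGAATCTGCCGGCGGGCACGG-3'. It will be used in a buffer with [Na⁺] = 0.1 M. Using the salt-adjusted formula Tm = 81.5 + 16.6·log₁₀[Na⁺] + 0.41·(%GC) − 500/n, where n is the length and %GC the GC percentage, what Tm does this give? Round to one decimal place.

77.9°C

Length n = 31. G=13, A=5, C=9, T=4
G+C = 22, so %GC = 22/31 × 100 = 70.968%
Salt term: 16.6 × (-1) = -16.6
GC term: 0.41 × 70.968 = 29.097; length term: −500/31 = −16.129
Tm = 81.5 + (-16.6) + 29.097 − 16.129 = 77.868 → 77.9°C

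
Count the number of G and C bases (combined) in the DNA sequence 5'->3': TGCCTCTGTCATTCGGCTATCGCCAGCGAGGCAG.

T=8, C=11, A=5, G=10
G+C = 10 + 11 = 21

21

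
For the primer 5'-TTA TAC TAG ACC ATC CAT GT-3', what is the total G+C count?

7

Scanning the sequence gives G=2, A=6, C=5, T=7.
Total G or C: 2 + 5 = 7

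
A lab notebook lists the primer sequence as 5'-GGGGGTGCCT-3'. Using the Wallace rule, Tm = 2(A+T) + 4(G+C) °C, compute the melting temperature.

36°C

Base counts: T=2, G=6, C=2, A=0
A+T = 2, G+C = 8
Tm = 2(2) + 4(8) = 4 + 32 = 36°C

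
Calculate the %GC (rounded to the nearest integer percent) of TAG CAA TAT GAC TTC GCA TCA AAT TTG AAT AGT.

Counting bases: G=5, A=12, T=11, C=5
G+C = 5 + 5 = 10 out of 33 bases
%GC = 10/33 × 100 = 30.3% ≈ 30%

30%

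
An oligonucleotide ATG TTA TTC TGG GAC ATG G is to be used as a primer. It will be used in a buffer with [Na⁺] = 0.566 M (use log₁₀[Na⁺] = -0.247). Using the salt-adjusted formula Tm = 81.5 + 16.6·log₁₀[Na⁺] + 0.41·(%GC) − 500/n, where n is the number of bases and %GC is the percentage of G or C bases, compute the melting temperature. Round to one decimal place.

68.3°C

Length n = 19. Counting bases: A=4, C=2, G=6, T=7
G+C = 8, so %GC = 8/19 × 100 = 42.105%
Salt term: 16.6 × (-0.247) = -4.1
GC term: 0.41 × 42.105 = 17.263; length term: −500/19 = −26.316
Tm = 81.5 + (-4.1) + 17.263 − 26.316 = 68.347 → 68.3°C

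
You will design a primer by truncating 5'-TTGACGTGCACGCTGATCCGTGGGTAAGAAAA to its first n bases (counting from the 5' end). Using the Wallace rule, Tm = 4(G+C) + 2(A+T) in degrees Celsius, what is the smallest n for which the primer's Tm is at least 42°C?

n = 13

First 12 bases: TTGACGTGCACG → Tm = 38°C (< 42°C)
First 13 bases: TTGACGTGCACGC → Tm = 42°C (≥ 42°C)
Each additional base adds 2°C (A/T) or 4°C (G/C), so Tm is non-decreasing in n; n = 13 is the first length to reach 42°C.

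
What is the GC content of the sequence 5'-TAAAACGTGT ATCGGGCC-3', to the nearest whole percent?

50%

Scanning the sequence gives G=5, T=4, A=5, C=4.
G+C = 5 + 4 = 9 out of 18 bases
%GC = 9/18 × 100 = 50% ≈ 50%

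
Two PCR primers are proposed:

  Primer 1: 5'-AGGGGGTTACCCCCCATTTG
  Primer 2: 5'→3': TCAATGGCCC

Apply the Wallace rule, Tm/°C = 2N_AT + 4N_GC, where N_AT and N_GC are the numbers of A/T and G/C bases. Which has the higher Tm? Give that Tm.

Primer 1, 64°C

Primer 1: A+T=8, G+C=12 → Tm = 2(8)+4(12) = 64°C
Primer 2: A+T=4, G+C=6 → Tm = 2(4)+4(6) = 32°C
64°C vs 32°C → primer 1 is higher.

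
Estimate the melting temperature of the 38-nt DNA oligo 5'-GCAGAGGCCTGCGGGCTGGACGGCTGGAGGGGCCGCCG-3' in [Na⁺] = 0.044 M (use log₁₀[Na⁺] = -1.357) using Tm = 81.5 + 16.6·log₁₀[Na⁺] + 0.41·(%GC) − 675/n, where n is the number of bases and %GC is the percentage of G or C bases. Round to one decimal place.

74.7°C

Length n = 38. Base counts: G=20, A=4, C=11, T=3
G+C = 31, so %GC = 31/38 × 100 = 81.579%
Salt term: 16.6 × (-1.357) = -22.526
GC term: 0.41 × 81.579 = 33.447; length term: −675/38 = −17.763
Tm = 81.5 + (-22.526) + 33.447 − 17.763 = 74.658 → 74.7°C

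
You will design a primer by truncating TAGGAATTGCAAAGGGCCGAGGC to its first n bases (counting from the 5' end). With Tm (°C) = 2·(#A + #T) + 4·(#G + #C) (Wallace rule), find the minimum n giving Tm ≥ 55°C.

n = 19

First 18 bases: TAGGAATTGCAAAGGGCC → Tm = 54°C (< 55°C)
First 19 bases: TAGGAATTGCAAAGGGCCG → Tm = 58°C (≥ 55°C)
Since every base adds ≥2°C, Tm only increases with n, so the threshold is first crossed at n = 19.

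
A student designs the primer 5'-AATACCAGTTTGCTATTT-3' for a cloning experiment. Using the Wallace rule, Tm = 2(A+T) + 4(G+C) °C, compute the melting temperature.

Scanning the sequence gives C=3, A=5, T=8, G=2.
AT pairs contribute 13, GC pairs contribute 5.
Tm = 4·5 + 2·13 = 20 + 26 = 46°C

46°C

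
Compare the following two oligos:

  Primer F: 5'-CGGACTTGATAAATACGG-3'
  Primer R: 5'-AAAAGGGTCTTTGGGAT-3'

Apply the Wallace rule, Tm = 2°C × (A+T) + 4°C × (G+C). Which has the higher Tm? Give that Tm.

Primer F, 52°C

Primer F: A+T=10, G+C=8 → Tm = 2(10)+4(8) = 52°C
Primer R: A+T=10, G+C=7 → Tm = 2(10)+4(7) = 48°C
52°C vs 48°C → primer F is higher.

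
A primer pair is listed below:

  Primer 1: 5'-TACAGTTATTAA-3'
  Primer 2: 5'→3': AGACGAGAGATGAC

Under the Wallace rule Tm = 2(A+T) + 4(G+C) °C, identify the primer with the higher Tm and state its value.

Primer 1: A+T=10, G+C=2 → Tm = 2(10)+4(2) = 28°C
Primer 2: A+T=7, G+C=7 → Tm = 2(7)+4(7) = 42°C
28°C vs 42°C → primer 2 is higher.

Primer 2, 42°C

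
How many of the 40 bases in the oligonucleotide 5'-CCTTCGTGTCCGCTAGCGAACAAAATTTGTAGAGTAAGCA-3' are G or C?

18

A=12, T=10, C=9, G=9
Total G or C: 9 + 9 = 18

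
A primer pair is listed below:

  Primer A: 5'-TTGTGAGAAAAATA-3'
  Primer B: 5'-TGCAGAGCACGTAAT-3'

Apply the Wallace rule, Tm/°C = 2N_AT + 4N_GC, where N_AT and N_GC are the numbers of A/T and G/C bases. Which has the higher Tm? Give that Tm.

Primer B, 44°C

Primer A: A+T=11, G+C=3 → Tm = 2(11)+4(3) = 34°C
Primer B: A+T=8, G+C=7 → Tm = 2(8)+4(7) = 44°C
34°C vs 44°C → primer B is higher.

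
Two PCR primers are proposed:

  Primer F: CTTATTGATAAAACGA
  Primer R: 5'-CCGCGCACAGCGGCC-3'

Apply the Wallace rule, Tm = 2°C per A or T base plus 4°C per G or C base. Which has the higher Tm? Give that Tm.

Primer R, 56°C

Primer F: A+T=12, G+C=4 → Tm = 2(12)+4(4) = 40°C
Primer R: A+T=2, G+C=13 → Tm = 2(2)+4(13) = 56°C
40°C vs 56°C → primer R is higher.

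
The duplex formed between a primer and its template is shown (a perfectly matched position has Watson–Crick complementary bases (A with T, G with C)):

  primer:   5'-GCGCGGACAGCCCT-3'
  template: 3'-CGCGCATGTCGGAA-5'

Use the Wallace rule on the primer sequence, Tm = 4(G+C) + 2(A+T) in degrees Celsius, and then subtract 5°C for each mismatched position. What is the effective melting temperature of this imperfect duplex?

40°C

Primer base counts: A=2, T=1, G=5, C=6 → A+T=3, G+C=11
Perfect-match Tm = 2(3) + 4(11) = 6 + 44 = 50°C
Mismatches (positions where the bases are not complementary): 2 (at positions 6, 13)
Effective Tm = 50 − 2×5 = 50 − 10 = 40°C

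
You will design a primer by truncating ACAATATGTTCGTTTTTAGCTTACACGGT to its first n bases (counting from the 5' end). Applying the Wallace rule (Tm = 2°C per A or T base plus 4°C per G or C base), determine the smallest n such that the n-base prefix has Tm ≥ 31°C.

n = 12

First 11 bases: ACAATATGTTC → Tm = 28°C (< 31°C)
First 12 bases: ACAATATGTTCG → Tm = 32°C (≥ 31°C)
Since every base adds ≥2°C, Tm only increases with n, so the threshold is first crossed at n = 12.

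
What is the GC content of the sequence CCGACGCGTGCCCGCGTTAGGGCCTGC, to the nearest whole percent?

78%

Base counts: T=4, A=2, G=10, C=11
G+C = 10 + 11 = 21 out of 27 bases
%GC = 21/27 × 100 = 77.78% ≈ 78%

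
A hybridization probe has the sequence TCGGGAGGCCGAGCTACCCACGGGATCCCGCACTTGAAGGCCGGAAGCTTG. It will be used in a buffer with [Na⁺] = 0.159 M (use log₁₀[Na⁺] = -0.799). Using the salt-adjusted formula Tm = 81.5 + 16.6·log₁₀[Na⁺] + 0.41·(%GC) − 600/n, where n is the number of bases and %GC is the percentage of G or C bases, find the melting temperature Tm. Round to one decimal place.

83.8°C

Length n = 51. Scanning the sequence gives A=10, T=7, G=18, C=16.
G+C = 34, so %GC = 34/51 × 100 = 66.667%
Salt term: 16.6 × (-0.799) = -13.263
GC term: 0.41 × 66.667 = 27.333; length term: −600/51 = −11.765
Tm = 81.5 + (-13.263) + 27.333 − 11.765 = 83.805 → 83.8°C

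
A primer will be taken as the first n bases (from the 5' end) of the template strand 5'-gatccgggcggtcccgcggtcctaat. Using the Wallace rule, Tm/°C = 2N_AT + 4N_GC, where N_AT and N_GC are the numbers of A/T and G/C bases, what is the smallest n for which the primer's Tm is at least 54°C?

n = 15

First 14 bases: GATCCGGGCGGTCC → Tm = 50°C (< 54°C)
First 15 bases: GATCCGGGCGGTCCC → Tm = 54°C (≥ 54°C)
Since every base adds ≥2°C, Tm only increases with n, so the threshold is first crossed at n = 15.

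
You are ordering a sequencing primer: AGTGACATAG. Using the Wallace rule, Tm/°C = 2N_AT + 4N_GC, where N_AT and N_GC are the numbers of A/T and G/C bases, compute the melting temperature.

28°C

Counting bases: T=2, G=3, C=1, A=4
So N_AT = 6 and N_GC = 4.
Tm = 2(6) + 4(4) = 12 + 16 = 28°C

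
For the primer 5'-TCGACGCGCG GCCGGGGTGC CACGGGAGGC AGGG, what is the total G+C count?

28

Base counts: A=4, T=2, C=10, G=18
G+C = 18 + 10 = 28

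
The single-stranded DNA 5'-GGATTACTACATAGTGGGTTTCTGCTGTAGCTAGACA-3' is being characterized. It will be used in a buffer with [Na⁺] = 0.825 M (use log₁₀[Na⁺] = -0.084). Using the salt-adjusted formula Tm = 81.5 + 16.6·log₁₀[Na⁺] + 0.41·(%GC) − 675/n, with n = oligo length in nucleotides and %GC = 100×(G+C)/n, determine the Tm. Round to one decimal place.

79.6°C

Length n = 37. Base counts: A=9, C=6, G=10, T=12
G+C = 16, so %GC = 16/37 × 100 = 43.243%
Salt term: 16.6 × (-0.084) = -1.394
GC term: 0.41 × 43.243 = 17.73; length term: −675/37 = −18.243
Tm = 81.5 + (-1.394) + 17.73 − 18.243 = 79.593 → 79.6°C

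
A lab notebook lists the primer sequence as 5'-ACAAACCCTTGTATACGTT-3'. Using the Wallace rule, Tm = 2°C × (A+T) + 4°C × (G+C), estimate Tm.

52°C

Scanning the sequence gives G=2, A=6, T=6, C=5.
A+T = 12, G+C = 7
Tm = 2×12 + 4×7 = 52°C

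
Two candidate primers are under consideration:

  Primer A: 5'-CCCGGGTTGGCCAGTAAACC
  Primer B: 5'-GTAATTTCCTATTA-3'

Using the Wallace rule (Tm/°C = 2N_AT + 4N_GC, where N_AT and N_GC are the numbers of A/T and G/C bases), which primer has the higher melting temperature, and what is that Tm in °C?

Primer A, 66°C

Primer A: A+T=7, G+C=13 → Tm = 2(7)+4(13) = 66°C
Primer B: A+T=11, G+C=3 → Tm = 2(11)+4(3) = 34°C
66°C vs 34°C → primer A is higher.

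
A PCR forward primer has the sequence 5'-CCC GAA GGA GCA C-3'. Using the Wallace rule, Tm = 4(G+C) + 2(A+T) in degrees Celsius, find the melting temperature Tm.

44°C

A=4, G=4, T=0, C=5
A+T = 4, G+C = 9
Tm = 2(4) + 4(9) = 8 + 36 = 44°C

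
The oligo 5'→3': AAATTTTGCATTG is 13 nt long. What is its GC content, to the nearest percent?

23%

Counting bases: T=6, C=1, G=2, A=4
G+C = 2 + 1 = 3 out of 13 bases
%GC = 3/13 × 100 = 23.08% ≈ 23%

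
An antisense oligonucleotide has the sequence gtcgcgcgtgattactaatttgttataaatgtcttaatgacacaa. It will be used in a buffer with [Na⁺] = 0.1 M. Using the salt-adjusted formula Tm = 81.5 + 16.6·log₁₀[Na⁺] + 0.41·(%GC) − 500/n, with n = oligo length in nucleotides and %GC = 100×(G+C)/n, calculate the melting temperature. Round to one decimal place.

Length n = 45. Counting bases: G=8, T=16, A=14, C=7
G+C = 15, so %GC = 15/45 × 100 = 33.333%
Salt term: 16.6 × (-1) = -16.6
GC term: 0.41 × 33.333 = 13.667; length term: −500/45 = −11.111
Tm = 81.5 + (-16.6) + 13.667 − 11.111 = 67.456 → 67.5°C

67.5°C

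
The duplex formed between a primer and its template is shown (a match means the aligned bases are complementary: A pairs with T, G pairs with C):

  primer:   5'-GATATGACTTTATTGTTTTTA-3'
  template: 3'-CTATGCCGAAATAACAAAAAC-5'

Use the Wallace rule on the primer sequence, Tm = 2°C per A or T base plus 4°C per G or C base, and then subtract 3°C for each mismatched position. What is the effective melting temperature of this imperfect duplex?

41°C

Primer base counts: A=5, T=12, G=3, C=1 → A+T=17, G+C=4
Perfect-match Tm = 2(17) + 4(4) = 34 + 16 = 50°C
Mismatches (positions where the bases are not complementary): 3 (at positions 5, 7, 21)
Effective Tm = 50 − 3×3 = 50 − 9 = 41°C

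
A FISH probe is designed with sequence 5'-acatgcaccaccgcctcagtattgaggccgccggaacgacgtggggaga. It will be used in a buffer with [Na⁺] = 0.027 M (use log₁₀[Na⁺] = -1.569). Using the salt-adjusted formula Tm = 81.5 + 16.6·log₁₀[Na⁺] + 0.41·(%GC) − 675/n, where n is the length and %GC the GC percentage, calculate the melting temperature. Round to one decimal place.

Length n = 49. Counting bases: A=12, G=16, C=15, T=6
G+C = 31, so %GC = 31/49 × 100 = 63.265%
Salt term: 16.6 × (-1.569) = -26.045
GC term: 0.41 × 63.265 = 25.939; length term: −675/49 = −13.776
Tm = 81.5 + (-26.045) + 25.939 − 13.776 = 67.618 → 67.6°C

67.6°C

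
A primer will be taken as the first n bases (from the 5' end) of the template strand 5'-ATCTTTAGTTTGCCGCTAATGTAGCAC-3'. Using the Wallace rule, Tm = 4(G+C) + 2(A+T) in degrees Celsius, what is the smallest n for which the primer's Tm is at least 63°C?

First 23 bases: ATCTTTAGTTTGCCGCTAATGTA → Tm = 62°C (< 63°C)
First 24 bases: ATCTTTAGTTTGCCGCTAATGTAG → Tm = 66°C (≥ 63°C)
Since every base adds ≥2°C, Tm only increases with n, so the threshold is first crossed at n = 24.

n = 24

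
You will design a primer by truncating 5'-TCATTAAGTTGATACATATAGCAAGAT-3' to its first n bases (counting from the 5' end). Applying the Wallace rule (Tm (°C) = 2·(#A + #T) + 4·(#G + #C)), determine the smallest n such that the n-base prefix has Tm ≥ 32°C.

First 12 bases: TCATTAAGTTGA → Tm = 30°C (< 32°C)
First 13 bases: TCATTAAGTTGAT → Tm = 32°C (≥ 32°C)
Each additional base adds 2°C (A/T) or 4°C (G/C), so Tm is non-decreasing in n; n = 13 is the first length to reach 32°C.

n = 13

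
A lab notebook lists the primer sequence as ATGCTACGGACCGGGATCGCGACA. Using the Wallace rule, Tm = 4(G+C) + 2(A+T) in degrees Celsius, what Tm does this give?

78°C

Scanning the sequence gives G=8, T=3, C=7, A=6.
AT pairs contribute 9, GC pairs contribute 15.
Tm = 2(9) + 4(15) = 18 + 60 = 78°C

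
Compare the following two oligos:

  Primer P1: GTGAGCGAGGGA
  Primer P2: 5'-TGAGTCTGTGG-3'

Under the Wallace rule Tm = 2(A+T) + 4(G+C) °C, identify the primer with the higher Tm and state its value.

Primer P1: A+T=4, G+C=8 → Tm = 2(4)+4(8) = 40°C
Primer P2: A+T=5, G+C=6 → Tm = 2(5)+4(6) = 34°C
40°C vs 34°C → primer P1 is higher.

Primer P1, 40°C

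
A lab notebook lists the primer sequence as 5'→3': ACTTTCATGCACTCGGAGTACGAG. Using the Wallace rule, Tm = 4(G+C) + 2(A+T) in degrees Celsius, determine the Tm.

72°C

Scanning the sequence gives G=6, C=6, T=6, A=6.
A+T = 12, G+C = 12
Tm = 4·12 + 2·12 = 48 + 24 = 72°C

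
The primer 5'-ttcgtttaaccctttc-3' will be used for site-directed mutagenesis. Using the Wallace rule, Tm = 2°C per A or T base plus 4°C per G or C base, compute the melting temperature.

A=2, T=8, C=5, G=1
A+T = 10, G+C = 6
Tm = 4·6 + 2·10 = 24 + 20 = 44°C

44°C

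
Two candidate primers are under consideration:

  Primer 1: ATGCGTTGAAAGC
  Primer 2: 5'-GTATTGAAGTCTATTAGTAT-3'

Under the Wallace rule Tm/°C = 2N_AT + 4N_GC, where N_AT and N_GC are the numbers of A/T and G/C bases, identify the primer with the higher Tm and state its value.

Primer 2, 50°C

Primer 1: A+T=7, G+C=6 → Tm = 2(7)+4(6) = 38°C
Primer 2: A+T=15, G+C=5 → Tm = 2(15)+4(5) = 50°C
38°C vs 50°C → primer 2 is higher.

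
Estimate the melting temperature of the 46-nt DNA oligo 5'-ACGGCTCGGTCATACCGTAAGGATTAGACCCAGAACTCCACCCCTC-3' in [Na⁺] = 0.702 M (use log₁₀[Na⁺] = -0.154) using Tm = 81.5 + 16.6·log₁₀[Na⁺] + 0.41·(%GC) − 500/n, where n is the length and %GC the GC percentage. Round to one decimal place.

91.2°C

Length n = 46. Base counts: A=12, C=17, G=9, T=8
G+C = 26, so %GC = 26/46 × 100 = 56.522%
Salt term: 16.6 × (-0.154) = -2.556
GC term: 0.41 × 56.522 = 23.174; length term: −500/46 = −10.87
Tm = 81.5 + (-2.556) + 23.174 − 10.87 = 91.248 → 91.2°C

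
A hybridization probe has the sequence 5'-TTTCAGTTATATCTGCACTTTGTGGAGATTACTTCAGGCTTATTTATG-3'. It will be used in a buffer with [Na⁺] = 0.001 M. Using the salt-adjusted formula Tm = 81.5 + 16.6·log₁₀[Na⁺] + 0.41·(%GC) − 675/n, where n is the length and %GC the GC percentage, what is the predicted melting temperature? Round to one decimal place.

Length n = 48. Scanning the sequence gives A=10, C=7, G=9, T=22.
G+C = 16, so %GC = 16/48 × 100 = 33.333%
Salt term: 16.6 × (-3) = -49.8
GC term: 0.41 × 33.333 = 13.667; length term: −675/48 = −14.062
Tm = 81.5 + (-49.8) + 13.667 − 14.062 = 31.305 → 31.3°C

31.3°C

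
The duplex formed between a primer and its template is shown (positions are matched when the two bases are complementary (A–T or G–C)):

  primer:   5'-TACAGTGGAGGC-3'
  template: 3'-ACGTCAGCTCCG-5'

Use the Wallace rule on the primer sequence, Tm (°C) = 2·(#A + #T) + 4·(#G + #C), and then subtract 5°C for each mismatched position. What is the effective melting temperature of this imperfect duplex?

28°C

Primer base counts: A=3, T=2, G=5, C=2 → A+T=5, G+C=7
Perfect-match Tm = 2(5) + 4(7) = 10 + 28 = 38°C
Mismatches (positions where the bases are not complementary): 2 (at positions 2, 7)
Effective Tm = 38 − 2×5 = 38 − 10 = 28°C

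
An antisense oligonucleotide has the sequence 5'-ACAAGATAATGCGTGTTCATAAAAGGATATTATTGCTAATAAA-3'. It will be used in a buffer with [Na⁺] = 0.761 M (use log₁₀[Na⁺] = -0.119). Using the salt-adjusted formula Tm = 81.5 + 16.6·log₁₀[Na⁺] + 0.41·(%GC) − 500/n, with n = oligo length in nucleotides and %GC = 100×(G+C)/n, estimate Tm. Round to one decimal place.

Length n = 43. Base counts: G=7, A=19, C=4, T=13
G+C = 11, so %GC = 11/43 × 100 = 25.581%
Salt term: 16.6 × (-0.119) = -1.975
GC term: 0.41 × 25.581 = 10.488; length term: −500/43 = −11.628
Tm = 81.5 + (-1.975) + 10.488 − 11.628 = 78.385 → 78.4°C

78.4°C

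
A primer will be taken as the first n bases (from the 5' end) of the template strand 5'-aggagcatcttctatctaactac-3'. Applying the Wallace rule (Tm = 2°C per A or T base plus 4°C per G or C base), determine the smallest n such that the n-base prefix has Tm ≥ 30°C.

First 9 bases: AGGAGCATC → Tm = 28°C (< 30°C)
First 10 bases: AGGAGCATCT → Tm = 30°C (≥ 30°C)
Since every base adds ≥2°C, Tm only increases with n, so the threshold is first crossed at n = 10.

n = 10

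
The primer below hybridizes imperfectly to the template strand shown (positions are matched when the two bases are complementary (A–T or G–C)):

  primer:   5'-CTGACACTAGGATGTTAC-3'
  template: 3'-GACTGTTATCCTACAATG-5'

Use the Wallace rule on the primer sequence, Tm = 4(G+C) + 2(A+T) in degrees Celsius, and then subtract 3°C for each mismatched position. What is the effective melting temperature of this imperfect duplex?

Primer base counts: A=5, T=5, G=4, C=4 → A+T=10, G+C=8
Perfect-match Tm = 2(10) + 4(8) = 20 + 32 = 52°C
Mismatches (positions where the bases are not complementary): 1 (at position 7)
Effective Tm = 52 − 1×3 = 52 − 3 = 49°C

49°C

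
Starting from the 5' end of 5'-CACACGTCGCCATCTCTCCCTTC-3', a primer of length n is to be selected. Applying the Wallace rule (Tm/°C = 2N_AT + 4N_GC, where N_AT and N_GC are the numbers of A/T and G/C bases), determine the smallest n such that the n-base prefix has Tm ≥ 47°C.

First 14 bases: CACACGTCGCCATC → Tm = 46°C (< 47°C)
First 15 bases: CACACGTCGCCATCT → Tm = 48°C (≥ 47°C)
Each additional base adds 2°C (A/T) or 4°C (G/C), so Tm is non-decreasing in n; n = 15 is the first length to reach 47°C.

n = 15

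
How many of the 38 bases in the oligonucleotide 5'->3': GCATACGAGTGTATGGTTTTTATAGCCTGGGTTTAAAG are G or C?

Base counts: A=9, G=11, C=4, T=14
G+C = 11 + 4 = 15

15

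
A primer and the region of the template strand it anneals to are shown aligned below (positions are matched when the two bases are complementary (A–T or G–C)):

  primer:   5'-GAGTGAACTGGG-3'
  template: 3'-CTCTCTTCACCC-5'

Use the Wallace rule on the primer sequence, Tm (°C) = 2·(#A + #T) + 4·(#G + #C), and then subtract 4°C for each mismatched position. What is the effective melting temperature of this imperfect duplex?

Primer base counts: A=3, T=2, G=6, C=1 → A+T=5, G+C=7
Perfect-match Tm = 2(5) + 4(7) = 10 + 28 = 38°C
Mismatches (positions where the bases are not complementary): 2 (at positions 4, 8)
Effective Tm = 38 − 2×4 = 38 − 8 = 30°C

30°C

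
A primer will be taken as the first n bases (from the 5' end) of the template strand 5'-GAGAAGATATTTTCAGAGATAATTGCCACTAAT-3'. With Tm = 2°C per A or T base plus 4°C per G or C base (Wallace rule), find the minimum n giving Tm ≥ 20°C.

First 6 bases: GAGAAG → Tm = 18°C (< 20°C)
First 7 bases: GAGAAGA → Tm = 20°C (≥ 20°C)
Each additional base adds 2°C (A/T) or 4°C (G/C), so Tm is non-decreasing in n; n = 7 is the first length to reach 20°C.

n = 7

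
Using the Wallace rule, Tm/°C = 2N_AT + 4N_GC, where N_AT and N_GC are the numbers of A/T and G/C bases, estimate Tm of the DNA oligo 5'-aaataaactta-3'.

24°C

A=7, G=0, C=1, T=3
So N_AT = 10 and N_GC = 1.
Tm = 2×10 + 4×1 = 24°C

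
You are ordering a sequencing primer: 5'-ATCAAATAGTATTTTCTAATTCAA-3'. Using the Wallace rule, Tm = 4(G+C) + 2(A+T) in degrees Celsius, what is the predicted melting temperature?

56°C

Base counts: A=10, C=3, T=10, G=1
AT pairs contribute 20, GC pairs contribute 4.
Tm = 2(20) + 4(4) = 40 + 16 = 56°C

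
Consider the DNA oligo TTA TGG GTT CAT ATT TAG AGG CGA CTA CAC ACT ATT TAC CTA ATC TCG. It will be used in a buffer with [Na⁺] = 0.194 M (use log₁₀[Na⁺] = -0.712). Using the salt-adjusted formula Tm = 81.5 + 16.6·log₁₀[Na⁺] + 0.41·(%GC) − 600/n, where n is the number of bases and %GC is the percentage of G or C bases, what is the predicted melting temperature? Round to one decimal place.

Length n = 48. Scanning the sequence gives T=17, C=10, A=13, G=8.
G+C = 18, so %GC = 18/48 × 100 = 37.5%
Salt term: 16.6 × (-0.712) = -11.819
GC term: 0.41 × 37.5 = 15.375; length term: −600/48 = −12.5
Tm = 81.5 + (-11.819) + 15.375 − 12.5 = 72.556 → 72.6°C

72.6°C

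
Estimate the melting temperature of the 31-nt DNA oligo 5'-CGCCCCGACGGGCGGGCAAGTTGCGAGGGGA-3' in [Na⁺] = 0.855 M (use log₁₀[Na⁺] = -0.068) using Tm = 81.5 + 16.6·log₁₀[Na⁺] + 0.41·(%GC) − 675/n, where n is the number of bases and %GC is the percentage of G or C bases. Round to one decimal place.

90.3°C

Length n = 31. T=2, C=9, A=5, G=15
G+C = 24, so %GC = 24/31 × 100 = 77.419%
Salt term: 16.6 × (-0.068) = -1.129
GC term: 0.41 × 77.419 = 31.742; length term: −675/31 = −21.774
Tm = 81.5 + (-1.129) + 31.742 − 21.774 = 90.339 → 90.3°C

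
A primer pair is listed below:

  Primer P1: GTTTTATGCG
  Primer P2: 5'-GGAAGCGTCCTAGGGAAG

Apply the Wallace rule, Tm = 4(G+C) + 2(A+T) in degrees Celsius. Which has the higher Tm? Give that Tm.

Primer P2, 58°C

Primer P1: A+T=6, G+C=4 → Tm = 2(6)+4(4) = 28°C
Primer P2: A+T=7, G+C=11 → Tm = 2(7)+4(11) = 58°C
28°C vs 58°C → primer P2 is higher.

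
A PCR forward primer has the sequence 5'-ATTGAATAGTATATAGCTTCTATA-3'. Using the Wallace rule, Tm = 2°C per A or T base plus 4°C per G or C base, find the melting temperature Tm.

Counting bases: A=9, T=10, C=2, G=3
A+T = 19, G+C = 5
Tm = 2×19 + 4×5 = 58°C

58°C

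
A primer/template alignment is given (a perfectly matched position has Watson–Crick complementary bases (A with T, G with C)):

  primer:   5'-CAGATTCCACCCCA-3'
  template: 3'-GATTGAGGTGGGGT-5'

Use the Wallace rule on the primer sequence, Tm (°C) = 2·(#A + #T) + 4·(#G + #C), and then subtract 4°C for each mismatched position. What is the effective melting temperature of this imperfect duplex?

32°C

Primer base counts: A=4, T=2, G=1, C=7 → A+T=6, G+C=8
Perfect-match Tm = 2(6) + 4(8) = 12 + 32 = 44°C
Mismatches (positions where the bases are not complementary): 3 (at positions 2, 3, 5)
Effective Tm = 44 − 3×4 = 44 − 12 = 32°C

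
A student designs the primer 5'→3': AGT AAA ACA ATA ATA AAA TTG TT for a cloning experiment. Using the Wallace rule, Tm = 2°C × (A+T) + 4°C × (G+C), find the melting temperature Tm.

Scanning the sequence gives G=2, T=7, C=1, A=13.
A+T = 20, G+C = 3
Tm = 4·3 + 2·20 = 12 + 40 = 52°C

52°C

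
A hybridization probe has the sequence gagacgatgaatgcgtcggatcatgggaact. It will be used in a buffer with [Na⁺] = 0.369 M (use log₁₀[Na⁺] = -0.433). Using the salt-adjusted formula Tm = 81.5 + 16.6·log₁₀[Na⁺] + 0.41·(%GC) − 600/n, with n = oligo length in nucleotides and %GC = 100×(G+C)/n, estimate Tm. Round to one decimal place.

76.1°C

Length n = 31. Counting bases: T=6, G=11, C=5, A=9
G+C = 16, so %GC = 16/31 × 100 = 51.613%
Salt term: 16.6 × (-0.433) = -7.188
GC term: 0.41 × 51.613 = 21.161; length term: −600/31 = −19.355
Tm = 81.5 + (-7.188) + 21.161 − 19.355 = 76.118 → 76.1°C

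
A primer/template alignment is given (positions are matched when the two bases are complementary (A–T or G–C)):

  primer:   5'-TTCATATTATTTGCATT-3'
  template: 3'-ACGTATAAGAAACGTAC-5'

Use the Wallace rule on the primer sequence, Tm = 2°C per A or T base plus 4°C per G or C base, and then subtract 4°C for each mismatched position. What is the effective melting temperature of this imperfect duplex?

28°C

Primer base counts: A=4, T=10, G=1, C=2 → A+T=14, G+C=3
Perfect-match Tm = 2(14) + 4(3) = 28 + 12 = 40°C
Mismatches (positions where the bases are not complementary): 3 (at positions 2, 9, 17)
Effective Tm = 40 − 3×4 = 40 − 12 = 28°C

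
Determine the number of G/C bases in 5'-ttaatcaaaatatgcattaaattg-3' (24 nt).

Counting bases: G=2, C=2, T=9, A=11
Total G or C: 2 + 2 = 4

4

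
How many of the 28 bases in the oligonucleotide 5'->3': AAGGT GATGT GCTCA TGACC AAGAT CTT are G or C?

T=8, C=5, G=7, A=8
Total G or C: 7 + 5 = 12

12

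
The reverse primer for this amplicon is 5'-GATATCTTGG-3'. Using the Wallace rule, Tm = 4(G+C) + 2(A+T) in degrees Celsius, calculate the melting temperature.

Base counts: G=3, A=2, T=4, C=1
So N_AT = 6 and N_GC = 4.
Tm = 2(6) + 4(4) = 12 + 16 = 28°C

28°C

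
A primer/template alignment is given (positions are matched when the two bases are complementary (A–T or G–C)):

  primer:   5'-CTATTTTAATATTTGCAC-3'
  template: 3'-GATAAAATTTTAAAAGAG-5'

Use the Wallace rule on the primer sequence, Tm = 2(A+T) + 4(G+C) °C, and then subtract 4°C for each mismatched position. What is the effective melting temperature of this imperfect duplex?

Primer base counts: A=5, T=9, G=1, C=3 → A+T=14, G+C=4
Perfect-match Tm = 2(14) + 4(4) = 28 + 16 = 44°C
Mismatches (positions where the bases are not complementary): 3 (at positions 10, 15, 17)
Effective Tm = 44 − 3×4 = 44 − 12 = 32°C

32°C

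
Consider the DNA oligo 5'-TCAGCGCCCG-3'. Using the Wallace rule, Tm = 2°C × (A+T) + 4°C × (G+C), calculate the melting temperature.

36°C

Counting bases: A=1, G=3, T=1, C=5
AT pairs contribute 2, GC pairs contribute 8.
Tm = 4·8 + 2·2 = 32 + 4 = 36°C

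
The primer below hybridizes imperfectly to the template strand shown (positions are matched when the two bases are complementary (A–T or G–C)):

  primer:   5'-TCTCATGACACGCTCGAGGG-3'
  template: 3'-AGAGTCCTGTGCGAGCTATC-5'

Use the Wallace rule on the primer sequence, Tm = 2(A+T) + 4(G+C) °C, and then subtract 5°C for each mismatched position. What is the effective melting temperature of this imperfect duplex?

Primer base counts: A=4, T=4, G=6, C=6 → A+T=8, G+C=12
Perfect-match Tm = 2(8) + 4(12) = 16 + 48 = 64°C
Mismatches (positions where the bases are not complementary): 3 (at positions 6, 18, 19)
Effective Tm = 64 − 3×5 = 64 − 15 = 49°C

49°C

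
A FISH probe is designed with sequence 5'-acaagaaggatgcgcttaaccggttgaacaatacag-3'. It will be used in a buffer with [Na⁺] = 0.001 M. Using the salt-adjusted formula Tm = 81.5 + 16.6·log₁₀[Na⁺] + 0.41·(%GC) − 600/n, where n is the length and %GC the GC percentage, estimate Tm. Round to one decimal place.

33.3°C

Length n = 36. Counting bases: T=6, G=9, C=7, A=14
G+C = 16, so %GC = 16/36 × 100 = 44.444%
Salt term: 16.6 × (-3) = -49.8
GC term: 0.41 × 44.444 = 18.222; length term: −600/36 = −16.667
Tm = 81.5 + (-49.8) + 18.222 − 16.667 = 33.255 → 33.3°C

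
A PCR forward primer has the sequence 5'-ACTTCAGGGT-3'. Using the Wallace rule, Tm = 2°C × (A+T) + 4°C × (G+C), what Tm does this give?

30°C

A=2, T=3, C=2, G=3
A+T = 5, G+C = 5
Tm = 2×5 + 4×5 = 30°C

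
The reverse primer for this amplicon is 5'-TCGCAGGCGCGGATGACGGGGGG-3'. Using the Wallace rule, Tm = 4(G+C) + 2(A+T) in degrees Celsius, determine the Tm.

82°C

Scanning the sequence gives T=2, C=5, A=3, G=13.
AT pairs contribute 5, GC pairs contribute 18.
Tm = 4·18 + 2·5 = 72 + 10 = 82°C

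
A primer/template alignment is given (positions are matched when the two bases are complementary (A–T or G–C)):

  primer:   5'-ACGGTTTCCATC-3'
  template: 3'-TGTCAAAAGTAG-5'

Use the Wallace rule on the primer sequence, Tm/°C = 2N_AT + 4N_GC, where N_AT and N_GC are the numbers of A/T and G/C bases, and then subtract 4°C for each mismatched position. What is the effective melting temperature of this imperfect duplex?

28°C

Primer base counts: A=2, T=4, G=2, C=4 → A+T=6, G+C=6
Perfect-match Tm = 2(6) + 4(6) = 12 + 24 = 36°C
Mismatches (positions where the bases are not complementary): 2 (at positions 3, 8)
Effective Tm = 36 − 2×4 = 36 − 8 = 28°C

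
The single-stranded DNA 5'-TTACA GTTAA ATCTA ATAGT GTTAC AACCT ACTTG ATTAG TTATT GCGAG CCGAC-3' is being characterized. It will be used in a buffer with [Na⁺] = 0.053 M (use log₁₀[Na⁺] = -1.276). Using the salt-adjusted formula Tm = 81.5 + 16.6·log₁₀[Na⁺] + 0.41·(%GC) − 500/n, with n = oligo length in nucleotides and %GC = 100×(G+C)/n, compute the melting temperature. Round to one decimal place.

Length n = 55. A=17, C=10, G=9, T=19
G+C = 19, so %GC = 19/55 × 100 = 34.545%
Salt term: 16.6 × (-1.276) = -21.182
GC term: 0.41 × 34.545 = 14.163; length term: −500/55 = −9.091
Tm = 81.5 + (-21.182) + 14.163 − 9.091 = 65.39 → 65.4°C

65.4°C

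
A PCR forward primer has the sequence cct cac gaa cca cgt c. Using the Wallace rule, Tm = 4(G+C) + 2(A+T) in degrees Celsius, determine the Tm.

Scanning the sequence gives G=2, C=8, A=4, T=2.
So N_AT = 6 and N_GC = 10.
Tm = 2(6) + 4(10) = 12 + 40 = 52°C

52°C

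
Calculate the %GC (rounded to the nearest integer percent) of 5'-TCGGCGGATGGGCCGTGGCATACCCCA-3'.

70%

Counting bases: G=10, A=4, T=4, C=9
G+C = 10 + 9 = 19 out of 27 bases
%GC = 19/27 × 100 = 70.37% ≈ 70%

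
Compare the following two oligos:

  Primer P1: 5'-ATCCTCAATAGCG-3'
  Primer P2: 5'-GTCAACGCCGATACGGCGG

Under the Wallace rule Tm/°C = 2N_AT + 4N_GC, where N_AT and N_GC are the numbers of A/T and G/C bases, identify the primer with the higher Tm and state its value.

Primer P1: A+T=7, G+C=6 → Tm = 2(7)+4(6) = 38°C
Primer P2: A+T=6, G+C=13 → Tm = 2(6)+4(13) = 64°C
38°C vs 64°C → primer P2 is higher.

Primer P2, 64°C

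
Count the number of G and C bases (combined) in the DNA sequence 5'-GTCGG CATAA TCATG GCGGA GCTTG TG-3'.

15

C=5, A=5, T=7, G=10
G+C = 10 + 5 = 15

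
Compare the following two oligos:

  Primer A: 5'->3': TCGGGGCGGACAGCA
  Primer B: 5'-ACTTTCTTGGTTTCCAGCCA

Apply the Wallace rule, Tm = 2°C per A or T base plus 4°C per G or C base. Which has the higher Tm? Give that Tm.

Primer B, 58°C

Primer A: A+T=4, G+C=11 → Tm = 2(4)+4(11) = 52°C
Primer B: A+T=11, G+C=9 → Tm = 2(11)+4(9) = 58°C
52°C vs 58°C → primer B is higher.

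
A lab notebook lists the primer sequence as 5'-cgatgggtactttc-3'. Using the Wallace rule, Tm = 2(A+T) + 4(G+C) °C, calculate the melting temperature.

42°C

Scanning the sequence gives G=4, A=2, T=5, C=3.
AT pairs contribute 7, GC pairs contribute 7.
Tm = 2×7 + 4×7 = 42°C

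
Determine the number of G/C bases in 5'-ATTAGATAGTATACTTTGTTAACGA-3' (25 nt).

6

Base counts: G=4, T=10, C=2, A=9
G+C = 4 + 2 = 6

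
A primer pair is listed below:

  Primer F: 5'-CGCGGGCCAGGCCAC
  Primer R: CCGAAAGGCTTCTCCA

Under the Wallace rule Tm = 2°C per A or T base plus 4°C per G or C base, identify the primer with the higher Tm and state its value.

Primer F: A+T=2, G+C=13 → Tm = 2(2)+4(13) = 56°C
Primer R: A+T=7, G+C=9 → Tm = 2(7)+4(9) = 50°C
56°C vs 50°C → primer F is higher.

Primer F, 56°C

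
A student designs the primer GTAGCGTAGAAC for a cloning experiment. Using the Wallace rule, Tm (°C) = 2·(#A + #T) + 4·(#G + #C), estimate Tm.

Counting bases: C=2, A=4, G=4, T=2
AT pairs contribute 6, GC pairs contribute 6.
Tm = 4·6 + 2·6 = 24 + 12 = 36°C

36°C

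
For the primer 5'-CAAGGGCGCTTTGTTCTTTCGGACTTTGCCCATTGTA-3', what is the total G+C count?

Base counts: G=9, A=5, C=9, T=14
G+C = 9 + 9 = 18

18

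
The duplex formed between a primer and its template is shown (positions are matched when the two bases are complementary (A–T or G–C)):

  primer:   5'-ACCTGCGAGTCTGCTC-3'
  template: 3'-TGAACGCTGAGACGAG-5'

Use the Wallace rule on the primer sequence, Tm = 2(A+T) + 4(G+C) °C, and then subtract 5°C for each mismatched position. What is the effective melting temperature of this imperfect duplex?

Primer base counts: A=2, T=4, G=4, C=6 → A+T=6, G+C=10
Perfect-match Tm = 2(6) + 4(10) = 12 + 40 = 52°C
Mismatches (positions where the bases are not complementary): 2 (at positions 3, 9)
Effective Tm = 52 − 2×5 = 52 − 10 = 42°C

42°C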